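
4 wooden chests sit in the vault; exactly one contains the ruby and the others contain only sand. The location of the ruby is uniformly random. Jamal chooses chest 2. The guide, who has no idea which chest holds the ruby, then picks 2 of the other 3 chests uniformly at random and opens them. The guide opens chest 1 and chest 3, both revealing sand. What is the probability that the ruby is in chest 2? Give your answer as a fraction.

1/2

Consider each possible location of the ruby in turn.
If it is in either of chests 1 and 3 (prior 1/4 each): that chest was opened and seen not to hold the prize — ruled out; weight (1/4)·0 = 0 each.
If it is in either of chests 2 and 4 (prior 1/4 each): the guide picks exactly this set with probability 1/3 regardless, and none is the prize; weight (1/4)·(1/3) = 1/12 each.
The weights sum to 1/6.
So P(the ruby in chest 2 | the guide opened chest 1 and chest 3) = (1/12) / (1/6) = 1/2.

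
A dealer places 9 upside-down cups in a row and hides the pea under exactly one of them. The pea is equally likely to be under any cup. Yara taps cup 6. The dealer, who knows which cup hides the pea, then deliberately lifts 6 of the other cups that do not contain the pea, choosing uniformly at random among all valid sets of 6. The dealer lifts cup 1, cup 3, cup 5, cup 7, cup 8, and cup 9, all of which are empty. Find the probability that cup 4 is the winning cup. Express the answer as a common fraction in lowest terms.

4/9

Consider each possible location of the pea in turn.
If it is under any of cups 1, 3, 5, 7, 8, and 9 (prior 1/9 each): that cup was opened and seen not to hold the prize — ruled out; weight (1/9)·0 = 0 each.
If it is under either of cups 2 and 4 (prior 1/9 each): the dealer has 7 equally likely choices, so probability 1/7; weight (1/9)·(1/7) = 1/63 each.
If it is under cup 6 (prior 1/9): the dealer has 28 equally likely choices, so probability 1/28; weight (1/9)·(1/28) = 1/252.
The weights sum to 1/28.
So P(the pea under cup 4 | the dealer opened cup 1, cup 3, cup 5, cup 7, cup 8, and cup 9) = (1/63) / (1/28) = 4/9.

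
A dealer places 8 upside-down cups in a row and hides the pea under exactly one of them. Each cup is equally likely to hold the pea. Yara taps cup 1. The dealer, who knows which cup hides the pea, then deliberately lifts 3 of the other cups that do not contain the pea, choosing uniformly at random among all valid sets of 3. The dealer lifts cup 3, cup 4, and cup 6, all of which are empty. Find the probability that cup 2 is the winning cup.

Consider each possible location of the pea in turn.
If it is under cup 1 (prior 1/8): the dealer has 35 equally likely choices, so probability 1/35; weight (1/8)·(1/35) = 1/280.
If it is under any of cups 2, 5, 7, and 8 (prior 1/8 each): the dealer has 20 equally likely choices, so probability 1/20; weight (1/8)·(1/20) = 1/160 each.
If it is under any of cups 3, 4, and 6 (prior 1/8 each): that cup was opened and seen not to hold the prize — ruled out; weight (1/8)·0 = 0 each.
The weights sum to 1/35.
So P(the pea under cup 2 | the dealer opened cup 3, cup 4, and cup 6) = (1/160) / (1/35) = 7/32.

7/32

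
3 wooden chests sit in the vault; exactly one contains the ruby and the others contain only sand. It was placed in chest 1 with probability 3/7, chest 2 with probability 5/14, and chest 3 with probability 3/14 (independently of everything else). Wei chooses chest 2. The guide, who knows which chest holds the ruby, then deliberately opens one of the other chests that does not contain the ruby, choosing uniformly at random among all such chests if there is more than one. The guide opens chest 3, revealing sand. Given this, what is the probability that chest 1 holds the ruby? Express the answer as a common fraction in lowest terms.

12/17

Consider each possible location of the ruby in turn.
If it is in chest 1 (prior 3/7): the guide has no choice, probability 1; weight (3/7)·1 = 3/7.
If it is in chest 2 (prior 5/14): the guide has 2 equally likely choices, so probability 1/2; weight (5/14)·(1/2) = 5/28.
If it is in chest 3 (prior 3/14): the guide opened chest 3, so this case is ruled out; weight (3/14)·0 = 0.
The weights sum to 17/28.
So P(the ruby in chest 1 | the guide opened chest 3) = (3/7) / (17/28) = 12/17.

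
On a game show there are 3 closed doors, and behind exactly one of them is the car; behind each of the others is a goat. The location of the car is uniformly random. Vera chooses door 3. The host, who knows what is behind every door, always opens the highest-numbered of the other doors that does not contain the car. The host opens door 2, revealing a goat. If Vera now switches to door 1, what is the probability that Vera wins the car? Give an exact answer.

1/2

Condition on the true location of the car.
If it is behind either of doors 1 and 3 (prior 1/3 each): door 2 is the highest-numbered option available, probability 1; weight (1/3)·1 = 1/3 each.
If it is behind door 2 (prior 1/3): the host opened door 2, so this case is ruled out; weight (1/3)·0 = 0.
The weights sum to 2/3.
So P(the car behind door 1 | the host opened door 2) = (1/3) / (2/3) = 1/2.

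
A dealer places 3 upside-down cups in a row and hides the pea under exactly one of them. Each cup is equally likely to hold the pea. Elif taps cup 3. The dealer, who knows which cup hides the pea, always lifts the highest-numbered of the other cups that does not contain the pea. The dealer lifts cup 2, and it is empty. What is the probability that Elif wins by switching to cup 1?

Apply Bayes' rule, conditioning on where the pea actually is.
If it is under either of cups 1 and 3 (prior 1/3 each): cup 2 is the highest-numbered option available, probability 1; weight (1/3)·1 = 1/3 each.
If it is under cup 2 (prior 1/3): the dealer opened cup 2, so this case is ruled out; weight (1/3)·0 = 0.
The weights sum to 2/3.
So P(the pea under cup 1 | the dealer opened cup 2) = (1/3) / (2/3) = 1/2.

1/2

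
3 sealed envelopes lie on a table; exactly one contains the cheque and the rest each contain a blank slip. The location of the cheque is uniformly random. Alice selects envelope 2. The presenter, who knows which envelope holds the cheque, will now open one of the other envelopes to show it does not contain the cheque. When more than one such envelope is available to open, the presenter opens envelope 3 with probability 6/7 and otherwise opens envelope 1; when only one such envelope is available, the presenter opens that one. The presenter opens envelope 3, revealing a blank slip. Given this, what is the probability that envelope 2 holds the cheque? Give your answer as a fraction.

Apply Bayes' rule, conditioning on where the cheque actually is.
If it is in envelope 1 (prior 1/3): only envelope 3 is available, probability 1; weight (1/3)·1 = 1/3.
If it is in envelope 2 (prior 1/3): envelope 3 is available, opened with probability 6/7; weight (1/3)·(6/7) = 2/7.
If it is in envelope 3 (prior 1/3): the presenter opened envelope 3, so this case is ruled out; weight (1/3)·0 = 0.
The weights sum to 13/21.
So P(the cheque in envelope 2 | the presenter opened envelope 3) = (2/7) / (13/21) = 6/13.

6/13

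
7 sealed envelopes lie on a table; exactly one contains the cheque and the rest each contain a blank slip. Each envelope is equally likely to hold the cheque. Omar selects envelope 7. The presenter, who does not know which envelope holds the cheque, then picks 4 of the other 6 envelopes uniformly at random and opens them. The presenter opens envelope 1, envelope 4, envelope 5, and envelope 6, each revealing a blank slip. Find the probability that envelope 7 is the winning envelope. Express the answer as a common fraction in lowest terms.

Apply Bayes' rule, conditioning on where the cheque actually is.
If it is in any of envelopes 1, 4, 5, and 6 (prior 1/7 each): that envelope was opened and seen not to hold the prize — ruled out; weight (1/7)·0 = 0 each.
If it is in any of envelopes 2, 3, and 7 (prior 1/7 each): the presenter picks exactly this set with probability 1/15 regardless, and none is the prize; weight (1/7)·(1/15) = 1/105 each.
The weights sum to 1/35.
So P(the cheque in envelope 7 | the presenter opened envelope 1, envelope 4, envelope 5, and envelope 6) = (1/105) / (1/35) = 1/3.

1/3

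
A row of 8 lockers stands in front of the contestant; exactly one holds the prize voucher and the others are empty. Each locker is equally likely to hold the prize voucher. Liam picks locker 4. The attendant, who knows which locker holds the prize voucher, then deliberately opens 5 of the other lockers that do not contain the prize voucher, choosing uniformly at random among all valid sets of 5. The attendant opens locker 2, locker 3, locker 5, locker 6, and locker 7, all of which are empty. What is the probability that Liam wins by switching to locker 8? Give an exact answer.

Apply Bayes' rule, conditioning on where the prize voucher actually is.
If it is in either of lockers 1 and 8 (prior 1/8 each): the attendant has 6 equally likely choices, so probability 1/6; weight (1/8)·(1/6) = 1/48 each.
If it is in any of lockers 2, 3, 5, 6, and 7 (prior 1/8 each): that locker was opened and seen not to hold the prize — ruled out; weight (1/8)·0 = 0 each.
If it is in locker 4 (prior 1/8): the attendant has 21 equally likely choices, so probability 1/21; weight (1/8)·(1/21) = 1/168.
The weights sum to 1/21.
So P(the prize voucher in locker 8 | the attendant opened locker 2, locker 3, locker 5, locker 6, and locker 7) = (1/48) / (1/21) = 7/16.

7/16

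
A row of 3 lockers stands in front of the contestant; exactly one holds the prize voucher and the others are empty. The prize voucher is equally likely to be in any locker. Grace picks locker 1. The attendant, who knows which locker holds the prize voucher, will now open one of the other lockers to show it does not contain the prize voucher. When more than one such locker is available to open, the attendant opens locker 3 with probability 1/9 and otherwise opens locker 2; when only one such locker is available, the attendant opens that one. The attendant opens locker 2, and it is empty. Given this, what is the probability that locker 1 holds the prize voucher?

8/17

Apply Bayes' rule, conditioning on where the prize voucher actually is.
If it is in locker 1 (prior 1/3): locker 3 is available but not opened, probability 8/9; weight (1/3)·(8/9) = 8/27.
If it is in locker 2 (prior 1/3): the attendant opened locker 2, so this case is ruled out; weight (1/3)·0 = 0.
If it is in locker 3 (prior 1/3): only locker 2 is available, probability 1; weight (1/3)·1 = 1/3.
The weights sum to 17/27.
So P(the prize voucher in locker 1 | the attendant opened locker 2) = (8/27) / (17/27) = 8/17.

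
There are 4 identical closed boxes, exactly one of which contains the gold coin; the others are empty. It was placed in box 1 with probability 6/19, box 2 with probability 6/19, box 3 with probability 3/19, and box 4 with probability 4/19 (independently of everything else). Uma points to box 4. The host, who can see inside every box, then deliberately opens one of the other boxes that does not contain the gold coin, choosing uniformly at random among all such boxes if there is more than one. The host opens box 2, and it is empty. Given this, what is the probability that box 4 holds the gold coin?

8/35

Condition on the true location of the gold coin.
If it is in box 1 (prior 6/19): the host has 2 equally likely choices, so probability 1/2; weight (6/19)·(1/2) = 3/19.
If it is in box 2 (prior 6/19): the host opened box 2, so this case is ruled out; weight (6/19)·0 = 0.
If it is in box 3 (prior 3/19): the host has 2 equally likely choices, so probability 1/2; weight (3/19)·(1/2) = 3/38.
If it is in box 4 (prior 4/19): the host has 3 equally likely choices, so probability 1/3; weight (4/19)·(1/3) = 4/57.
The weights sum to 35/114.
So P(the gold coin in box 4 | the host opened box 2) = (4/57) / (35/114) = 8/35.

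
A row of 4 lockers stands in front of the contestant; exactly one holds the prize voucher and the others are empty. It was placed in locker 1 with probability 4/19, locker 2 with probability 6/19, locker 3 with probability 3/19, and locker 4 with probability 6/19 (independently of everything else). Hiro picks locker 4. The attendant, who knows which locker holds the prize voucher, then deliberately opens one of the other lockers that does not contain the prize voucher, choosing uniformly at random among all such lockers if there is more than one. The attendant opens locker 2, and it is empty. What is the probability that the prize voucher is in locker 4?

Consider each possible location of the prize voucher in turn.
If it is in locker 1 (prior 4/19): the attendant has 2 equally likely choices, so probability 1/2; weight (4/19)·(1/2) = 2/19.
If it is in locker 2 (prior 6/19): the attendant opened locker 2, so this case is ruled out; weight (6/19)·0 = 0.
If it is in locker 3 (prior 3/19): the attendant has 2 equally likely choices, so probability 1/2; weight (3/19)·(1/2) = 3/38.
If it is in locker 4 (prior 6/19): the attendant has 3 equally likely choices, so probability 1/3; weight (6/19)·(1/3) = 2/19.
The weights sum to 11/38.
So P(the prize voucher in locker 4 | the attendant opened locker 2) = (2/19) / (11/38) = 4/11.

4/11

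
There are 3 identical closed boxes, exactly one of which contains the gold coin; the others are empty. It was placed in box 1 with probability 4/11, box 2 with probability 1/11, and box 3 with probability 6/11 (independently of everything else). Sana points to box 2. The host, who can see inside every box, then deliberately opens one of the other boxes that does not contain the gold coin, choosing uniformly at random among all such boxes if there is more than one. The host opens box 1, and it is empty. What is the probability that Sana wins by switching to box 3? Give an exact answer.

Consider each possible location of the gold coin in turn.
If it is in box 1 (prior 4/11): the host opened box 1, so this case is ruled out; weight (4/11)·0 = 0.
If it is in box 2 (prior 1/11): the host has 2 equally likely choices, so probability 1/2; weight (1/11)·(1/2) = 1/22.
If it is in box 3 (prior 6/11): the host has no choice, probability 1; weight (6/11)·1 = 6/11.
The weights sum to 13/22.
So P(the gold coin in box 3 | the host opened box 1) = (6/11) / (13/22) = 12/13.

12/13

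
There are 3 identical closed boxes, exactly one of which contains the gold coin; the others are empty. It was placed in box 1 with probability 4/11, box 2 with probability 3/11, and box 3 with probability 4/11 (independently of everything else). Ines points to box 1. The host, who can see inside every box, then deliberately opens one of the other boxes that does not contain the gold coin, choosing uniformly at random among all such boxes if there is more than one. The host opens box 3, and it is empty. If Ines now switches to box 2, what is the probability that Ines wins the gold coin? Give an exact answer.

3/5

Condition on the true location of the gold coin.
If it is in box 1 (prior 4/11): the host has 2 equally likely choices, so probability 1/2; weight (4/11)·(1/2) = 2/11.
If it is in box 2 (prior 3/11): the host has no choice, probability 1; weight (3/11)·1 = 3/11.
If it is in box 3 (prior 4/11): the host opened box 3, so this case is ruled out; weight (4/11)·0 = 0.
The weights sum to 5/11.
So P(the gold coin in box 2 | the host opened box 3) = (3/11) / (5/11) = 3/5.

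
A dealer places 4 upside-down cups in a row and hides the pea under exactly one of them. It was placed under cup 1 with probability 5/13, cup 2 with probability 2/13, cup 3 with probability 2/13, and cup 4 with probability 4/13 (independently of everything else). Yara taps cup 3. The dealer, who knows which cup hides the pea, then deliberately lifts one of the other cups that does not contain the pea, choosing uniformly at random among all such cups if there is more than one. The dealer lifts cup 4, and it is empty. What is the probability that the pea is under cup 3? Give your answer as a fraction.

4/25

Consider each possible location of the pea in turn.
If it is under cup 1 (prior 5/13): the dealer has 2 equally likely choices, so probability 1/2; weight (5/13)·(1/2) = 5/26.
If it is under cup 2 (prior 2/13): the dealer has 2 equally likely choices, so probability 1/2; weight (2/13)·(1/2) = 1/13.
If it is under cup 3 (prior 2/13): the dealer has 3 equally likely choices, so probability 1/3; weight (2/13)·(1/3) = 2/39.
If it is under cup 4 (prior 4/13): the dealer opened cup 4, so this case is ruled out; weight (4/13)·0 = 0.
The weights sum to 25/78.
So P(the pea under cup 3 | the dealer opened cup 4) = (2/39) / (25/78) = 4/25.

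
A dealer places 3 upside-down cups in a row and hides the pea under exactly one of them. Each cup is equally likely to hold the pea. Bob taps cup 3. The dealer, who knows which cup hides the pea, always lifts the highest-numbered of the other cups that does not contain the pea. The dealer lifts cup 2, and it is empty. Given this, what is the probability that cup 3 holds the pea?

1/2

Consider each possible location of the pea in turn.
If it is under either of cups 1 and 3 (prior 1/3 each): cup 2 is the highest-numbered option available, probability 1; weight (1/3)·1 = 1/3 each.
If it is under cup 2 (prior 1/3): the dealer opened cup 2, so this case is ruled out; weight (1/3)·0 = 0.
The weights sum to 2/3.
So P(the pea under cup 3 | the dealer opened cup 2) = (1/3) / (2/3) = 1/2.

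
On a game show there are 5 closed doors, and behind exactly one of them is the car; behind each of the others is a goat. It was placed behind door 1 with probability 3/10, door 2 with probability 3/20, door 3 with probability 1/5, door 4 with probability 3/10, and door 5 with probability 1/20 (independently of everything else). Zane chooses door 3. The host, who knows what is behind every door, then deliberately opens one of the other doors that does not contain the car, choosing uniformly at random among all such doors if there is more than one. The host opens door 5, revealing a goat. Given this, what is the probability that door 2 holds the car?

Consider each possible location of the car in turn.
If it is behind either of doors 1 and 4 (prior 3/10 each): the host has 3 equally likely choices, so probability 1/3; weight (3/10)·(1/3) = 1/10 each.
If it is behind door 2 (prior 3/20): the host has 3 equally likely choices, so probability 1/3; weight (3/20)·(1/3) = 1/20.
If it is behind door 3 (prior 1/5): the host has 4 equally likely choices, so probability 1/4; weight (1/5)·(1/4) = 1/20.
If it is behind door 5 (prior 1/20): the host opened door 5, so this case is ruled out; weight (1/20)·0 = 0.
The weights sum to 3/10.
So P(the car behind door 2 | the host opened door 5) = (1/20) / (3/10) = 1/6.

1/6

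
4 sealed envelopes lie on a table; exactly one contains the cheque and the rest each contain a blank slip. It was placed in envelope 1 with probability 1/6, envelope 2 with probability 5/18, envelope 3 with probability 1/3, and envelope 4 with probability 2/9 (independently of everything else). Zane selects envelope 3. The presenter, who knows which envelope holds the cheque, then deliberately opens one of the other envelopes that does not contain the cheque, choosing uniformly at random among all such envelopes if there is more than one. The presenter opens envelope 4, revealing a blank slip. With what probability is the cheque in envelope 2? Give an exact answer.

5/12

Consider each possible location of the cheque in turn.
If it is in envelope 1 (prior 1/6): the presenter has 2 equally likely choices, so probability 1/2; weight (1/6)·(1/2) = 1/12.
If it is in envelope 2 (prior 5/18): the presenter has 2 equally likely choices, so probability 1/2; weight (5/18)·(1/2) = 5/36.
If it is in envelope 3 (prior 1/3): the presenter has 3 equally likely choices, so probability 1/3; weight (1/3)·(1/3) = 1/9.
If it is in envelope 4 (prior 2/9): the presenter opened envelope 4, so this case is ruled out; weight (2/9)·0 = 0.
The weights sum to 1/3.
So P(the cheque in envelope 2 | the presenter opened envelope 4) = (5/36) / (1/3) = 5/12.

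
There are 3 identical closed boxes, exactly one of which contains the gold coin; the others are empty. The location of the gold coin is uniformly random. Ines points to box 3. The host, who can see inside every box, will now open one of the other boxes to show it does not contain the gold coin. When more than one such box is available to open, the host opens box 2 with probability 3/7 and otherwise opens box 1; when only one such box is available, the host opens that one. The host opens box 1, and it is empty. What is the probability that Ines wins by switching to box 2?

Condition on the true location of the gold coin.
If it is in box 1 (prior 1/3): the host opened box 1, so this case is ruled out; weight (1/3)·0 = 0.
If it is in box 2 (prior 1/3): only box 1 is available, probability 1; weight (1/3)·1 = 1/3.
If it is in box 3 (prior 1/3): box 2 is available but not opened, probability 4/7; weight (1/3)·(4/7) = 4/21.
The weights sum to 11/21.
So P(the gold coin in box 2 | the host opened box 1) = (1/3) / (11/21) = 7/11.

7/11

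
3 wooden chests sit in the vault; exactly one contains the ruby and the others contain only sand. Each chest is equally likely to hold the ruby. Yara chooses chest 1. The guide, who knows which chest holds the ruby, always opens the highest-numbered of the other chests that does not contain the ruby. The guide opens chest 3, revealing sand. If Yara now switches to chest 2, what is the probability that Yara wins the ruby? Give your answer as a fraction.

1/2

Apply Bayes' rule, conditioning on where the ruby actually is.
If it is in either of chests 1 and 2 (prior 1/3 each): chest 3 is the highest-numbered option available, probability 1; weight (1/3)·1 = 1/3 each.
If it is in chest 3 (prior 1/3): the guide opened chest 3, so this case is ruled out; weight (1/3)·0 = 0.
The weights sum to 2/3.
So P(the ruby in chest 2 | the guide opened chest 3) = (1/3) / (2/3) = 1/2.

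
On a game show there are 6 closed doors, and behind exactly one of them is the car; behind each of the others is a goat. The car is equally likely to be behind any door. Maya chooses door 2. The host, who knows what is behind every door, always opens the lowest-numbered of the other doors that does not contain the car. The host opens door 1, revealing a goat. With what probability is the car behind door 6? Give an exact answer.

1/5

Condition on the true location of the car.
If it is behind door 1 (prior 1/6): the host opened door 1, so this case is ruled out; weight (1/6)·0 = 0.
If it is behind any of doors 2, 3, 4, 5, and 6 (prior 1/6 each): door 1 is the lowest-numbered option available, probability 1; weight (1/6)·1 = 1/6 each.
The weights sum to 5/6.
So P(the car behind door 6 | the host opened door 1) = (1/6) / (5/6) = 1/5.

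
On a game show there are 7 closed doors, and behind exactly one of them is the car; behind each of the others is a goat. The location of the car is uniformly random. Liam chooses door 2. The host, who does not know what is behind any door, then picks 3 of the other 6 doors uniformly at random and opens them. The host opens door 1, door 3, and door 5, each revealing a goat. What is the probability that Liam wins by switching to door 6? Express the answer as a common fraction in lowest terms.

1/4

Because the host chose which doors to open without knowing where the car is, the choice is independent of the prize location. Learning that none of the 3 opened doors holds the car simply rules out those 3 locations and leaves the remaining 4 doors still equally likely by symmetry.
So P(the car behind door 6) = 1/4.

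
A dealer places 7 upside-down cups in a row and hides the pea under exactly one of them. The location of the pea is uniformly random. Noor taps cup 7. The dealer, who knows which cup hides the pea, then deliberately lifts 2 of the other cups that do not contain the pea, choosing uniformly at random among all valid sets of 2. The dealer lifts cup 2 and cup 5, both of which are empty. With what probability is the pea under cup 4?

3/14

Apply Bayes' rule, conditioning on where the pea actually is.
If it is under any of cups 1, 3, 4, and 6 (prior 1/7 each): the dealer has 10 equally likely choices, so probability 1/10; weight (1/7)·(1/10) = 1/70 each.
If it is under either of cups 2 and 5 (prior 1/7 each): that cup was opened and seen not to hold the prize — ruled out; weight (1/7)·0 = 0 each.
If it is under cup 7 (prior 1/7): the dealer has 15 equally likely choices, so probability 1/15; weight (1/7)·(1/15) = 1/105.
The weights sum to 1/15.
So P(the pea under cup 4 | the dealer opened cup 2 and cup 5) = (1/70) / (1/15) = 3/14.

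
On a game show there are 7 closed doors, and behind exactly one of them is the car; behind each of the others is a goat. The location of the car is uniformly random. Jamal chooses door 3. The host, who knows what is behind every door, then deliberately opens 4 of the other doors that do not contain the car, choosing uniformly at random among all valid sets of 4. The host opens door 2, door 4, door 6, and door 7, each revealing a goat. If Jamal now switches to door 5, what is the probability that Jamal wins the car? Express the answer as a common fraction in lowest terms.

Condition on the true location of the car.
If it is behind either of doors 1 and 5 (prior 1/7 each): the host has 5 equally likely choices, so probability 1/5; weight (1/7)·(1/5) = 1/35 each.
If it is behind any of doors 2, 4, 6, and 7 (prior 1/7 each): that door was opened and seen not to hold the prize — ruled out; weight (1/7)·0 = 0 each.
If it is behind door 3 (prior 1/7): the host has 15 equally likely choices, so probability 1/15; weight (1/7)·(1/15) = 1/105.
The weights sum to 1/15.
So P(the car behind door 5 | the host opened door 2, door 4, door 6, and door 7) = (1/35) / (1/15) = 3/7.

3/7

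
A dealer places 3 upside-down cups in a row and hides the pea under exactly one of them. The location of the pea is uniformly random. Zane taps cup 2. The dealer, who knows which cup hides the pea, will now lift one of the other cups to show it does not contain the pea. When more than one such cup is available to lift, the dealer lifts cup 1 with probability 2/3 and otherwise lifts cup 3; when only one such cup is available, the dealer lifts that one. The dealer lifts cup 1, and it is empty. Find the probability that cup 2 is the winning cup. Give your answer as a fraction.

Condition on the true location of the pea.
If it is under cup 1 (prior 1/3): the dealer opened cup 1, so this case is ruled out; weight (1/3)·0 = 0.
If it is under cup 2 (prior 1/3): cup 1 is available, opened with probability 2/3; weight (1/3)·(2/3) = 2/9.
If it is under cup 3 (prior 1/3): only cup 1 is available, probability 1; weight (1/3)·1 = 1/3.
The weights sum to 5/9.
So P(the pea under cup 2 | the dealer opened cup 1) = (2/9) / (5/9) = 2/5.

2/5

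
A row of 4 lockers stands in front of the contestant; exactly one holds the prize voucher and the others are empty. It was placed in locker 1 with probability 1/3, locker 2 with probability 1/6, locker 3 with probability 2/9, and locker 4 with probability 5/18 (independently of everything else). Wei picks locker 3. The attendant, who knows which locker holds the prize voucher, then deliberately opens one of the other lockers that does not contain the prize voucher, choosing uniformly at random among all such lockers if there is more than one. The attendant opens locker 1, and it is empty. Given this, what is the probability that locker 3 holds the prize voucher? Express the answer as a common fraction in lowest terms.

Consider each possible location of the prize voucher in turn.
If it is in locker 1 (prior 1/3): the attendant opened locker 1, so this case is ruled out; weight (1/3)·0 = 0.
If it is in locker 2 (prior 1/6): the attendant has 2 equally likely choices, so probability 1/2; weight (1/6)·(1/2) = 1/12.
If it is in locker 3 (prior 2/9): the attendant has 3 equally likely choices, so probability 1/3; weight (2/9)·(1/3) = 2/27.
If it is in locker 4 (prior 5/18): the attendant has 2 equally likely choices, so probability 1/2; weight (5/18)·(1/2) = 5/36.
The weights sum to 8/27.
So P(the prize voucher in locker 3 | the attendant opened locker 1) = (2/27) / (8/27) = 1/4.

1/4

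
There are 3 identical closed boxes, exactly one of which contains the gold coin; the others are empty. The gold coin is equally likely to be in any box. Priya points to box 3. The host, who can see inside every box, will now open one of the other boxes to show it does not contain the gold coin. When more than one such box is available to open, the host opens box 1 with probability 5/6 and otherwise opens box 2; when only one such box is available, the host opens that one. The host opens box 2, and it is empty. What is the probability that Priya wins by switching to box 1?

6/7

Apply Bayes' rule, conditioning on where the gold coin actually is.
If it is in box 1 (prior 1/3): only box 2 is available, probability 1; weight (1/3)·1 = 1/3.
If it is in box 2 (prior 1/3): the host opened box 2, so this case is ruled out; weight (1/3)·0 = 0.
If it is in box 3 (prior 1/3): box 1 is available but not opened, probability 1/6; weight (1/3)·(1/6) = 1/18.
The weights sum to 7/18.
So P(the gold coin in box 1 | the host opened box 2) = (1/3) / (7/18) = 6/7.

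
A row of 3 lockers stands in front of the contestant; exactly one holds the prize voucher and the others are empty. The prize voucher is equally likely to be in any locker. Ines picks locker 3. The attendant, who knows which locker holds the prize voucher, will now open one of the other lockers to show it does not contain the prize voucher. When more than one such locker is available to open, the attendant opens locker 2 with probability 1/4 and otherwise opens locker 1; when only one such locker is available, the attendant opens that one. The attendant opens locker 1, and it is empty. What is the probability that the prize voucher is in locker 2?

4/7

Condition on the true location of the prize voucher.
If it is in locker 1 (prior 1/3): the attendant opened locker 1, so this case is ruled out; weight (1/3)·0 = 0.
If it is in locker 2 (prior 1/3): only locker 1 is available, probability 1; weight (1/3)·1 = 1/3.
If it is in locker 3 (prior 1/3): locker 2 is available but not opened, probability 3/4; weight (1/3)·(3/4) = 1/4.
The weights sum to 7/12.
So P(the prize voucher in locker 2 | the attendant opened locker 1) = (1/3) / (7/12) = 4/7.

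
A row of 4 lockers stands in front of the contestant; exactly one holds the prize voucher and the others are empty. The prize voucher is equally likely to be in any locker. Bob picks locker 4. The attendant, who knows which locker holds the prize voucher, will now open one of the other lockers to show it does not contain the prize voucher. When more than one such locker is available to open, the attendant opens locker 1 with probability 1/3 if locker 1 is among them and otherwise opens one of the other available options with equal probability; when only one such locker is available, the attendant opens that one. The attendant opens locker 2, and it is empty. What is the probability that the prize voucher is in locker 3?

4/9

Consider each possible location of the prize voucher in turn.
If it is in locker 1 (prior 1/4): locker 1 holds the prize so is unavailable; the attendant chooses uniformly among the 2 others, probability 1/2; weight (1/4)·(1/2) = 1/8.
If it is in locker 2 (prior 1/4): the attendant opened locker 2, so this case is ruled out; weight (1/4)·0 = 0.
If it is in locker 3 (prior 1/4): locker 1 is available but not opened, probability 2/3; weight (1/4)·(2/3) = 1/6.
If it is in locker 4 (prior 1/4): locker 1 is available but not opened; locker 2 gets probability (1 − 1/3)/2 = 1/3; weight (1/4)·(1/3) = 1/12.
The weights sum to 3/8.
So P(the prize voucher in locker 3 | the attendant opened locker 2) = (1/6) / (3/8) = 4/9.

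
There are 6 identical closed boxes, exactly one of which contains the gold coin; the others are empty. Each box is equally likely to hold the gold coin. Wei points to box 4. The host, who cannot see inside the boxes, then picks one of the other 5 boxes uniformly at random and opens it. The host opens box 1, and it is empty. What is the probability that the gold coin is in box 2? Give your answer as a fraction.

Because the host chose which box to open without knowing where the gold coin is, the choice is independent of the prize location. Learning that box 1 does not hold the gold coin simply rules out that one location and leaves the remaining 5 boxes still equally likely by symmetry.
So P(the gold coin in box 2) = 1/5.

1/5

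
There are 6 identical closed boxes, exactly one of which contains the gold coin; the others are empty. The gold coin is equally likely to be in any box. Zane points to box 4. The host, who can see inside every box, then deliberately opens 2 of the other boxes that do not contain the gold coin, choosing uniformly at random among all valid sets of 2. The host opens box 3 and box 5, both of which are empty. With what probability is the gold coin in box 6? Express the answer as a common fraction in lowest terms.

5/18

Condition on the true location of the gold coin.
If it is in any of boxes 1, 2, and 6 (prior 1/6 each): the host has 6 equally likely choices, so probability 1/6; weight (1/6)·(1/6) = 1/36 each.
If it is in either of boxes 3 and 5 (prior 1/6 each): that box was opened and seen not to hold the prize — ruled out; weight (1/6)·0 = 0 each.
If it is in box 4 (prior 1/6): the host has 10 equally likely choices, so probability 1/10; weight (1/6)·(1/10) = 1/60.
The weights sum to 1/10.
So P(the gold coin in box 6 | the host opened box 3 and box 5) = (1/36) / (1/10) = 5/18.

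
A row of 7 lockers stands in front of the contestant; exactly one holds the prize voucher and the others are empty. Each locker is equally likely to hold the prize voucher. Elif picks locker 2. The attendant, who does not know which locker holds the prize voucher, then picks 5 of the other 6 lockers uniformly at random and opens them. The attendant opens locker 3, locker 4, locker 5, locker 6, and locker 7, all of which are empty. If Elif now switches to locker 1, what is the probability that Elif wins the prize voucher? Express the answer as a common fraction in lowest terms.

Condition on the true location of the prize voucher.
If it is in either of lockers 1 and 2 (prior 1/7 each): the attendant picks exactly this set with probability 1/6 regardless, and none is the prize; weight (1/7)·(1/6) = 1/42 each.
If it is in any of lockers 3, 4, 5, 6, and 7 (prior 1/7 each): that locker was opened and seen not to hold the prize — ruled out; weight (1/7)·0 = 0 each.
The weights sum to 1/21.
So P(the prize voucher in locker 1 | the attendant opened locker 3, locker 4, locker 5, locker 6, and locker 7) = (1/42) / (1/21) = 1/2.

1/2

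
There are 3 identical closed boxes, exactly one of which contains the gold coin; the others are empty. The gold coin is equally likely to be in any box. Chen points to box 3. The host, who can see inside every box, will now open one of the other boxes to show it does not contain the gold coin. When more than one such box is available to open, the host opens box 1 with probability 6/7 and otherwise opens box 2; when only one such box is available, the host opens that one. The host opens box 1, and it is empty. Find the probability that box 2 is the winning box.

Consider each possible location of the gold coin in turn.
If it is in box 1 (prior 1/3): the host opened box 1, so this case is ruled out; weight (1/3)·0 = 0.
If it is in box 2 (prior 1/3): only box 1 is available, probability 1; weight (1/3)·1 = 1/3.
If it is in box 3 (prior 1/3): box 1 is available, opened with probability 6/7; weight (1/3)·(6/7) = 2/7.
The weights sum to 13/21.
So P(the gold coin in box 2 | the host opened box 1) = (1/3) / (13/21) = 7/13.

7/13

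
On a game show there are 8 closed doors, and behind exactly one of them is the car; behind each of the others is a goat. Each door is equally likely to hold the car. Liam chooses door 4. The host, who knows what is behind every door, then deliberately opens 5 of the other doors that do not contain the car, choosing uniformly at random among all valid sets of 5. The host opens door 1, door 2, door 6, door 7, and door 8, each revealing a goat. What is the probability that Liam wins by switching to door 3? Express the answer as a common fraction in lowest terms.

Consider each possible location of the car in turn.
If it is behind any of doors 1, 2, 6, 7, and 8 (prior 1/8 each): that door was opened and seen not to hold the prize — ruled out; weight (1/8)·0 = 0 each.
If it is behind either of doors 3 and 5 (prior 1/8 each): the host has 6 equally likely choices, so probability 1/6; weight (1/8)·(1/6) = 1/48 each.
If it is behind door 4 (prior 1/8): the host has 21 equally likely choices, so probability 1/21; weight (1/8)·(1/21) = 1/168.
The weights sum to 1/21.
So P(the car behind door 3 | the host opened door 1, door 2, door 6, door 7, and door 8) = (1/48) / (1/21) = 7/16.

7/16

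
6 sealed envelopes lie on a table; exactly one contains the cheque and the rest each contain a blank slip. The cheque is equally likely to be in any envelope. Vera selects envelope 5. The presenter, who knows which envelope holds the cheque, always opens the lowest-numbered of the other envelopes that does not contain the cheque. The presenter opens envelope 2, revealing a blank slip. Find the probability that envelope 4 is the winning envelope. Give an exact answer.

0

Condition on the true location of the cheque.
If it is in envelope 1 (prior 1/6): envelope 2 is the lowest-numbered option available, probability 1; weight (1/6)·1 = 1/6.
If it is in envelope 2 (prior 1/6): the presenter opened envelope 2, so this case is ruled out; weight (1/6)·0 = 0.
If it is in any of envelopes 3, 4, 5, and 6 (prior 1/6 each): the presenter would have opened envelope 1 instead, probability 0; weight (1/6)·0 = 0 each.
The weights sum to 1/6.
So P(the cheque in envelope 4 | the presenter opened envelope 2) = 0 / (1/6) = 0.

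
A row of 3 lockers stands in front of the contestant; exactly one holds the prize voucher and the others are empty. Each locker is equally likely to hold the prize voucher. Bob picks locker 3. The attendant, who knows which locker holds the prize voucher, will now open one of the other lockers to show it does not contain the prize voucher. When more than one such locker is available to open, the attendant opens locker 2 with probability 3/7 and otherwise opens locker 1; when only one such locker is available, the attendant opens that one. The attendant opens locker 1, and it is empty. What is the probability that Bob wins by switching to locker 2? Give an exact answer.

Consider each possible location of the prize voucher in turn.
If it is in locker 1 (prior 1/3): the attendant opened locker 1, so this case is ruled out; weight (1/3)·0 = 0.
If it is in locker 2 (prior 1/3): only locker 1 is available, probability 1; weight (1/3)·1 = 1/3.
If it is in locker 3 (prior 1/3): locker 2 is available but not opened, probability 4/7; weight (1/3)·(4/7) = 4/21.
The weights sum to 11/21.
So P(the prize voucher in locker 2 | the attendant opened locker 1) = (1/3) / (11/21) = 7/11.

7/11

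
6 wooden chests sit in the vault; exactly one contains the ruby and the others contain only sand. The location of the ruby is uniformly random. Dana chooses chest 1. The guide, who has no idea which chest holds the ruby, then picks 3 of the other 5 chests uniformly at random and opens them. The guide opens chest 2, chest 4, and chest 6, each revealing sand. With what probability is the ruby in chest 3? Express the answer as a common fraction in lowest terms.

1/3

Because the guide chose which chests to open without knowing where the ruby is, the choice is independent of the prize location. Learning that none of the 3 opened chests holds the ruby simply rules out those 3 locations and leaves the remaining 3 chests still equally likely by symmetry.
So P(the ruby in chest 3) = 1/3.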